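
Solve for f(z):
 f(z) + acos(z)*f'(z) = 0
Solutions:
 f(z) = C1*exp(-Integral(1/acos(z), z))


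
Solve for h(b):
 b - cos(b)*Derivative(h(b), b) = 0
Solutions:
 h(b) = C1 + Integral(b/cos(b), b)


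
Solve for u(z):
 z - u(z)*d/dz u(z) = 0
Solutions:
 u(z) = -sqrt(C1 + z^2)
 u(z) = sqrt(C1 + z^2)


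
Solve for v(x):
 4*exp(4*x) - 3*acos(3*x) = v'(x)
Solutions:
 v(x) = C1 - 3*x*acos(3*x) + sqrt(1 - 9*x^2) + exp(4*x)


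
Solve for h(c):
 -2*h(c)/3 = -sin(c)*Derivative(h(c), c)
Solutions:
 h(c) = C1*(cos(c) - 1)^(1/3)/(cos(c) + 1)^(1/3)


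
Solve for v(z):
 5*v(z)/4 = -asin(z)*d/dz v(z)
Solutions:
 v(z) = C1*exp(-5*Integral(1/asin(z), z)/4)


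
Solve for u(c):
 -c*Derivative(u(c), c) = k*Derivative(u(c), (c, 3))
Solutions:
 u(c) = C1 + Integral(C2*airyai(c*(-1/k)^(1/3)) + C3*airybi(c*(-1/k)^(1/3)), c)


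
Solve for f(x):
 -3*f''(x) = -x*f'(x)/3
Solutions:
 f(x) = C1 + C2*erfi(sqrt(2)*x/6)


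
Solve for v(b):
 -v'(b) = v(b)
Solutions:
 v(b) = C1*exp(-b)


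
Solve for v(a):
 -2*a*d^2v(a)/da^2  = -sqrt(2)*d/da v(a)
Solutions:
 v(a) = C1 + C2*a^(sqrt(2)/2 + 1)


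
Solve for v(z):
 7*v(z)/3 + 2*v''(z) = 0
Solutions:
 v(z) = C1*sin(sqrt(42)*z/6) + C2*cos(sqrt(42)*z/6)


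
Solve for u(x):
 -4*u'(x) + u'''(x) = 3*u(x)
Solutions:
 u(x) = C1*exp(-x) + C2*exp(x*(1 - sqrt(13))/2) + C3*exp(x*(1 + sqrt(13))/2)


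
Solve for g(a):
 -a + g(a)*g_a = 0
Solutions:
 g(a) = -sqrt(C1 + a^2)
 g(a) = sqrt(C1 + a^2)


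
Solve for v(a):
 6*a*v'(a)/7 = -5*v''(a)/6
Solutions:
 v(a) = C1 + C2*erf(3*sqrt(70)*a/35)


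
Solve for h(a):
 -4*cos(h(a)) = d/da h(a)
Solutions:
 h(a) = pi - asin((C1 + exp(8*a))/(C1 - exp(8*a)))
 h(a) = asin((C1 + exp(8*a))/(C1 - exp(8*a)))


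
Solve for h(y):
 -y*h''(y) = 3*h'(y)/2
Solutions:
 h(y) = C1 + C2/sqrt(y)


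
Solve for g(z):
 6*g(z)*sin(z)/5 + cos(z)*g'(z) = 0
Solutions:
 g(z) = C1*cos(z)^(6/5)


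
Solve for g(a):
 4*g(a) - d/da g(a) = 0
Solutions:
 g(a) = C1*exp(4*a)


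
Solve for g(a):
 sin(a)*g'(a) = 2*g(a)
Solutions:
 g(a) = C1*(cos(a) - 1)/(cos(a) + 1)


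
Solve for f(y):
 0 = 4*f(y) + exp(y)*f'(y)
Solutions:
 f(y) = C1*exp(4*exp(-y))


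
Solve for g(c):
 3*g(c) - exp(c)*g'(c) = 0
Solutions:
 g(c) = C1*exp(-3*exp(-c))


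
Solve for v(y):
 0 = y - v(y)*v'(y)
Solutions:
 v(y) = -sqrt(C1 + y^2)
 v(y) = sqrt(C1 + y^2)


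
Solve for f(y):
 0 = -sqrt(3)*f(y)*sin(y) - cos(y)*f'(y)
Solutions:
 f(y) = C1*cos(y)^(sqrt(3))


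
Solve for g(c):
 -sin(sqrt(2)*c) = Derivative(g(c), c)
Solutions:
 g(c) = C1 + sqrt(2)*cos(sqrt(2)*c)/2


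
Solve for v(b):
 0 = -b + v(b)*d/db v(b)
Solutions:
 v(b) = -sqrt(C1 + b^2)
 v(b) = sqrt(C1 + b^2)


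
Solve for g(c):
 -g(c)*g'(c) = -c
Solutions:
 g(c) = -sqrt(C1 + c^2)
 g(c) = sqrt(C1 + c^2)


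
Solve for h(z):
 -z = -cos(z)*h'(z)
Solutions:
 h(z) = C1 + Integral(z/cos(z), z)


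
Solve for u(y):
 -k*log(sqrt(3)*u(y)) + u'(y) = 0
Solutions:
 Integral(1/(2*log(_y) + log(3)), (_y, u(y))) = C1 + k*y/2


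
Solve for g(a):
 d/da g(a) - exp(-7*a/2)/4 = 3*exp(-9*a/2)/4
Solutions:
 g(a) = C1 - exp(-7*a/2)/14 - exp(-9*a/2)/6


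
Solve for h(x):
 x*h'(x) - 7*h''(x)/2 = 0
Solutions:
 h(x) = C1 + C2*erfi(sqrt(7)*x/7)


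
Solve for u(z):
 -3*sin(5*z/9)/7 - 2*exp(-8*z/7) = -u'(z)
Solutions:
 u(z) = C1 - 27*cos(5*z/9)/35 - 7*exp(-8*z/7)/4


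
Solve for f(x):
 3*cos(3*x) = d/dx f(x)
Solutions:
 f(x) = C1 + sin(3*x)


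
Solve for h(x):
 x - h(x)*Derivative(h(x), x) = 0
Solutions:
 h(x) = -sqrt(C1 + x^2)
 h(x) = sqrt(C1 + x^2)


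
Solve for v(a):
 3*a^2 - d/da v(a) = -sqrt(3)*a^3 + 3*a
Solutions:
 v(a) = C1 + sqrt(3)*a^4/4 + a^3 - 3*a^2/2


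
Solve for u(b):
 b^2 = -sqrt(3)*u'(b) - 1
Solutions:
 u(b) = C1 - sqrt(3)*b^3/9 - sqrt(3)*b/3


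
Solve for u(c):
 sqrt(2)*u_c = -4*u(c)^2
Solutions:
 u(c) = 1/(C1 + 2*sqrt(2)*c)


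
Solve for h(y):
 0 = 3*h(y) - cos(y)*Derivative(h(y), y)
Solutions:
 h(y) = C1*(sin(y) + 1)^(3/2)/(sin(y) - 1)^(3/2)


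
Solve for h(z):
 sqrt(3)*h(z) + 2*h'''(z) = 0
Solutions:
 h(z) = C3*exp(-2^(2/3)*3^(1/6)*z/2) + (C1*sin(6^(2/3)*z/4) + C2*cos(6^(2/3)*z/4))*exp(2^(2/3)*3^(1/6)*z/4)


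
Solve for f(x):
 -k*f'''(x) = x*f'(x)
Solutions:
 f(x) = C1 + Integral(C2*airyai(x*(-1/k)^(1/3)) + C3*airybi(x*(-1/k)^(1/3)), x)


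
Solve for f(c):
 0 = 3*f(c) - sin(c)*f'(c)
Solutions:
 f(c) = C1*(cos(c) - 1)^(3/2)/(cos(c) + 1)^(3/2)


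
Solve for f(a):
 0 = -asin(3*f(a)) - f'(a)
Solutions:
 Integral(1/asin(3*_y), (_y, f(a))) = C1 - a


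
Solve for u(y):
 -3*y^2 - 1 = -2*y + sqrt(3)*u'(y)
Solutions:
 u(y) = C1 - sqrt(3)*y^3/3 + sqrt(3)*y^2/3 - sqrt(3)*y/3


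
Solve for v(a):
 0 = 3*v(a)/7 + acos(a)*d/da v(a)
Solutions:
 v(a) = C1*exp(-3*Integral(1/acos(a), a)/7)


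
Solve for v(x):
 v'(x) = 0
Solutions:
 v(x) = C1


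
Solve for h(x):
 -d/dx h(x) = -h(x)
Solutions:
 h(x) = C1*exp(x)


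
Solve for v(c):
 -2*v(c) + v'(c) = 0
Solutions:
 v(c) = C1*exp(2*c)


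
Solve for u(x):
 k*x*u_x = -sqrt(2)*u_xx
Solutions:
 u(x) = Piecewise((-2^(3/4)*sqrt(pi)*C1*erf(2^(1/4)*sqrt(k)*x/2)/(2*sqrt(k)) - C2, (k > 0) | (k < 0)), (-C1*x - C2, True))


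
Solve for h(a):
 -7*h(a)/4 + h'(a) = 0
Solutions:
 h(a) = C1*exp(7*a/4)


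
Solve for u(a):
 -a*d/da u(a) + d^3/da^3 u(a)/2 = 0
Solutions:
 u(a) = C1 + Integral(C2*airyai(2^(1/3)*a) + C3*airybi(2^(1/3)*a), a)


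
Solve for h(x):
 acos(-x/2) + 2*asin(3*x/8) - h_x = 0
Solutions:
 h(x) = C1 + x*acos(-x/2) + 2*x*asin(3*x/8) + sqrt(4 - x^2) + 2*sqrt(64 - 9*x^2)/3


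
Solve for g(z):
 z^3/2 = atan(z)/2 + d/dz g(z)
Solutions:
 g(z) = C1 + z^4/8 - z*atan(z)/2 + log(z^2 + 1)/4


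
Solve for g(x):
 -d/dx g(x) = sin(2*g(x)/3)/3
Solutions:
 x/3 + 3*log(cos(2*g(x)/3) - 1)/4 - 3*log(cos(2*g(x)/3) + 1)/4 = C1


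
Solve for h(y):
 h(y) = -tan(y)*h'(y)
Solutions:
 h(y) = C1/sin(y)


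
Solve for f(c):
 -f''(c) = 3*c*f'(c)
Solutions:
 f(c) = C1 + C2*erf(sqrt(6)*c/2)


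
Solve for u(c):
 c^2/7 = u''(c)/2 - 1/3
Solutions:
 u(c) = C1 + C2*c + c^4/42 + c^2/3


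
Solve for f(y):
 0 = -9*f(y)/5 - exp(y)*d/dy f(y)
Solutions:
 f(y) = C1*exp(9*exp(-y)/5)


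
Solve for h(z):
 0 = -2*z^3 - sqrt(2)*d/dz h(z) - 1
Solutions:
 h(z) = C1 - sqrt(2)*z^4/4 - sqrt(2)*z/2


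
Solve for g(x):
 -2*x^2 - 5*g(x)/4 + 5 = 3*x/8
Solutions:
 g(x) = -8*x^2/5 - 3*x/10 + 4


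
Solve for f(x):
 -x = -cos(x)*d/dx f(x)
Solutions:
 f(x) = C1 + Integral(x/cos(x), x)


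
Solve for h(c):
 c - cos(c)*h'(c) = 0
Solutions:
 h(c) = C1 + Integral(c/cos(c), c)


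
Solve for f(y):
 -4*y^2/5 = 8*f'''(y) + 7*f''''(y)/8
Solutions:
 f(y) = C1 + C2*y + C3*y^2 + C4*exp(-64*y/7) - y^5/600 + 7*y^4/7680 - 49*y^3/122880


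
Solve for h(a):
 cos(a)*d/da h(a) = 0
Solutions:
 h(a) = C1


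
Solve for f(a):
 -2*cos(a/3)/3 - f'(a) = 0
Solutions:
 f(a) = C1 - 2*sin(a/3)


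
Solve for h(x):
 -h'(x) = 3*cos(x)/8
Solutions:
 h(x) = C1 - 3*sin(x)/8


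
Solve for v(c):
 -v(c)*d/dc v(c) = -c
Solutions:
 v(c) = -sqrt(C1 + c^2)
 v(c) = sqrt(C1 + c^2)


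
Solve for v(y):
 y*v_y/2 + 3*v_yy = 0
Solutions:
 v(y) = C1 + C2*erf(sqrt(3)*y/6)


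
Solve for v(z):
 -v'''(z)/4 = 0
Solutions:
 v(z) = C1 + C2*z + C3*z^2


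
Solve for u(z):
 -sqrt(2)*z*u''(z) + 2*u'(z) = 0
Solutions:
 u(z) = C1 + C2*z^(1 + sqrt(2))


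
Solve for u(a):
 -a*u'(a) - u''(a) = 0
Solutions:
 u(a) = C1 + C2*erf(sqrt(2)*a/2)


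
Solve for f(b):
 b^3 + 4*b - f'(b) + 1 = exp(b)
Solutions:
 f(b) = C1 + b^4/4 + 2*b^2 + b - exp(b)


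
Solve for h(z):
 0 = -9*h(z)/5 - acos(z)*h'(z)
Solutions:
 h(z) = C1*exp(-9*Integral(1/acos(z), z)/5)


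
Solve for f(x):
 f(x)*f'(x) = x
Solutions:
 f(x) = -sqrt(C1 + x^2)
 f(x) = sqrt(C1 + x^2)


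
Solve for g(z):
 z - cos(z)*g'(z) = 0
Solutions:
 g(z) = C1 + Integral(z/cos(z), z)


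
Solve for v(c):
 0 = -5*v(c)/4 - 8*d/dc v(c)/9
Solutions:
 v(c) = C1*exp(-45*c/32)


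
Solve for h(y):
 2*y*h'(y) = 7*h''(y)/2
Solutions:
 h(y) = C1 + C2*erfi(sqrt(14)*y/7)


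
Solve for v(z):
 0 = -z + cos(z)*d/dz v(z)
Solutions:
 v(z) = C1 + Integral(z/cos(z), z)


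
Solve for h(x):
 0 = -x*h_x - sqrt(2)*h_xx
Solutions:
 h(x) = C1 + C2*erf(2^(1/4)*x/2)


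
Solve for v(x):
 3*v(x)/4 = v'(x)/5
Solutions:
 v(x) = C1*exp(15*x/4)


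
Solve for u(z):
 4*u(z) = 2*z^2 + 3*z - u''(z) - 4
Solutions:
 u(z) = C1*sin(2*z) + C2*cos(2*z) + z^2/2 + 3*z/4 - 5/4


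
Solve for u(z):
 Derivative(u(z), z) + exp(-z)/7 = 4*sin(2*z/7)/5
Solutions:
 u(z) = C1 - 14*cos(2*z/7)/5 + exp(-z)/7


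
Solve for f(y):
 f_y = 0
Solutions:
 f(y) = C1


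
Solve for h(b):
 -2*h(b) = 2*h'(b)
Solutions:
 h(b) = C1*exp(-b)


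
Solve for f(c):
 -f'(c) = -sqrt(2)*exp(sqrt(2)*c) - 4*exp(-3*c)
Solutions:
 f(c) = C1 + exp(sqrt(2)*c) - 4*exp(-3*c)/3


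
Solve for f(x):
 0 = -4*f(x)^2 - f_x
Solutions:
 f(x) = 1/(C1 + 4*x)


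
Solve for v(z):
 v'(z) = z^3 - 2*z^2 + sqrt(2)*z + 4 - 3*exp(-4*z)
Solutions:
 v(z) = C1 + z^4/4 - 2*z^3/3 + sqrt(2)*z^2/2 + 4*z + 3*exp(-4*z)/4


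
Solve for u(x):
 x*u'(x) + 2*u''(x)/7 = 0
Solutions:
 u(x) = C1 + C2*erf(sqrt(7)*x/2)


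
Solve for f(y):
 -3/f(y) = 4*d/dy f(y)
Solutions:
 f(y) = -sqrt(C1 - 6*y)/2
 f(y) = sqrt(C1 - 6*y)/2


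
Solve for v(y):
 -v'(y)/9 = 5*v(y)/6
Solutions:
 v(y) = C1*exp(-15*y/2)


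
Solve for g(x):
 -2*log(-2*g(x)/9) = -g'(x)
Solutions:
 -Integral(1/(log(-_y) - 2*log(3) + log(2)), (_y, g(x)))/2 = C1 - x


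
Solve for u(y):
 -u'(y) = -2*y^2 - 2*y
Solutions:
 u(y) = C1 + 2*y^3/3 + y^2


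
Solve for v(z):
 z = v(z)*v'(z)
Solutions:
 v(z) = -sqrt(C1 + z^2)
 v(z) = sqrt(C1 + z^2)


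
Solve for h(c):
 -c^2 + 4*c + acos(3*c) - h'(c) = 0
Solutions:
 h(c) = C1 - c^3/3 + 2*c^2 + c*acos(3*c) - sqrt(1 - 9*c^2)/3


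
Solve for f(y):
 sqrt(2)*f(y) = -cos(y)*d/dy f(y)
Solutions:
 f(y) = C1*(sin(y) - 1)^(sqrt(2)/2)/(sin(y) + 1)^(sqrt(2)/2)


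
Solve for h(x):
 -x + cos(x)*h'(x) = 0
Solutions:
 h(x) = C1 + Integral(x/cos(x), x)


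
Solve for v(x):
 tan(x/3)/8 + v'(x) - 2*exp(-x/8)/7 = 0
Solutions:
 v(x) = C1 - 3*log(tan(x/3)^2 + 1)/16 - 16*exp(-x/8)/7


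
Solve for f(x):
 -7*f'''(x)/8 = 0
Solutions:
 f(x) = C1 + C2*x + C3*x^2


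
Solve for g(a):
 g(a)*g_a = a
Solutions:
 g(a) = -sqrt(C1 + a^2)
 g(a) = sqrt(C1 + a^2)


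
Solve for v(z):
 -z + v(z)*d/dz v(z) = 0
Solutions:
 v(z) = -sqrt(C1 + z^2)
 v(z) = sqrt(C1 + z^2)


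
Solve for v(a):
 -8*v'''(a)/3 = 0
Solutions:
 v(a) = C1 + C2*a + C3*a^2


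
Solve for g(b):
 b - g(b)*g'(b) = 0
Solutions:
 g(b) = -sqrt(C1 + b^2)
 g(b) = sqrt(C1 + b^2)


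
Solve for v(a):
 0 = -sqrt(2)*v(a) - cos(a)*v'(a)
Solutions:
 v(a) = C1*(sin(a) - 1)^(sqrt(2)/2)/(sin(a) + 1)^(sqrt(2)/2)


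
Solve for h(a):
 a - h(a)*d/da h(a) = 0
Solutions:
 h(a) = -sqrt(C1 + a^2)
 h(a) = sqrt(C1 + a^2)


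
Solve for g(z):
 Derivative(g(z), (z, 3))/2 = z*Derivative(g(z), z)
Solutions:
 g(z) = C1 + Integral(C2*airyai(2^(1/3)*z) + C3*airybi(2^(1/3)*z), z)


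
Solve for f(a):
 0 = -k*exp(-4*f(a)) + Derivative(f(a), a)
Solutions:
 f(a) = log(-I*(C1 + 4*a*k)^(1/4))
 f(a) = log(I*(C1 + 4*a*k)^(1/4))
 f(a) = log(-(C1 + 4*a*k)^(1/4))
 f(a) = log(C1 + 4*a*k)/4


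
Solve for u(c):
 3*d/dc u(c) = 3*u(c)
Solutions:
 u(c) = C1*exp(c)


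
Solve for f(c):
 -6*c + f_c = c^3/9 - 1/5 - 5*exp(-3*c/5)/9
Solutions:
 f(c) = C1 + c^4/36 + 3*c^2 - c/5 + 25*exp(-3*c/5)/27


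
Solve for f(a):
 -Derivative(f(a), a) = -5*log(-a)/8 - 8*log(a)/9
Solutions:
 f(a) = C1 + 109*a*log(a)/72 + a*(-109 + 45*I*pi)/72


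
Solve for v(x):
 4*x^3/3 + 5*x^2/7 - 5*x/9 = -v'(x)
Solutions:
 v(x) = C1 - x^4/3 - 5*x^3/21 + 5*x^2/18


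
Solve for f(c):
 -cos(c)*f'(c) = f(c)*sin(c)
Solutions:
 f(c) = C1*cos(c)


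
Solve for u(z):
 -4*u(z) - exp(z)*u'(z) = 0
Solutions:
 u(z) = C1*exp(4*exp(-z))


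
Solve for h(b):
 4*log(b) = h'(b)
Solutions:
 h(b) = C1 + 4*b*log(b) - 4*b


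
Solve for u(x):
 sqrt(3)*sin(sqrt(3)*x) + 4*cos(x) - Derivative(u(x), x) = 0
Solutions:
 u(x) = C1 + 4*sin(x) - cos(sqrt(3)*x)


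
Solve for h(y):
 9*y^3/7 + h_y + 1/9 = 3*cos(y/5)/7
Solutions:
 h(y) = C1 - 9*y^4/28 - y/9 + 15*sin(y/5)/7


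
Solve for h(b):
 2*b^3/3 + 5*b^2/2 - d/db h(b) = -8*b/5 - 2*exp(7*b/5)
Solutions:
 h(b) = C1 + b^4/6 + 5*b^3/6 + 4*b^2/5 + 10*exp(7*b/5)/7


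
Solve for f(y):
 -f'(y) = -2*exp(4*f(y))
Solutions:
 f(y) = log(-(-1/(C1 + 8*y))^(1/4))
 f(y) = log(-1/(C1 + 8*y))/4
 f(y) = log(-I*(-1/(C1 + 8*y))^(1/4))
 f(y) = log(I*(-1/(C1 + 8*y))^(1/4))


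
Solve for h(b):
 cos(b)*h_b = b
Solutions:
 h(b) = C1 + Integral(b/cos(b), b)


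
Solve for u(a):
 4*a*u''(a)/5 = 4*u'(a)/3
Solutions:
 u(a) = C1 + C2*a^(8/3)


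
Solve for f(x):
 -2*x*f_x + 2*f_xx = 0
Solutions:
 f(x) = C1 + C2*erfi(sqrt(2)*x/2)


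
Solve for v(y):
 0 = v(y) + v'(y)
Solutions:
 v(y) = C1*exp(-y)


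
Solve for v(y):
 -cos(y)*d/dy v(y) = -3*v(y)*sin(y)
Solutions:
 v(y) = C1/cos(y)^3


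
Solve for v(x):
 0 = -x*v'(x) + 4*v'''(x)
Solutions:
 v(x) = C1 + Integral(C2*airyai(2^(1/3)*x/2) + C3*airybi(2^(1/3)*x/2), x)


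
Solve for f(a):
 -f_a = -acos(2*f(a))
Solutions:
 Integral(1/acos(2*_y), (_y, f(a))) = C1 + a


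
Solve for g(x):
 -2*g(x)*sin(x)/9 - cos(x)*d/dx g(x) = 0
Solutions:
 g(x) = C1*cos(x)^(2/9)


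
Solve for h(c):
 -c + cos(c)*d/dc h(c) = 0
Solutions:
 h(c) = C1 + Integral(c/cos(c), c)


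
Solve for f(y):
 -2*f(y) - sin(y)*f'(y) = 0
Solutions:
 f(y) = C1*(cos(y) + 1)/(cos(y) - 1)


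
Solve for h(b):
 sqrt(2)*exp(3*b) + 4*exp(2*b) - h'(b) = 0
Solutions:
 h(b) = C1 + sqrt(2)*exp(3*b)/3 + 2*exp(2*b)


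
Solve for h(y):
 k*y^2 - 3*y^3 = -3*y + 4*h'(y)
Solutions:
 h(y) = C1 + k*y^3/12 - 3*y^4/16 + 3*y^2/8


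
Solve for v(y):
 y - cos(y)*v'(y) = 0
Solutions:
 v(y) = C1 + Integral(y/cos(y), y)


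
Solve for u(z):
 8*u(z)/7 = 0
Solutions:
 u(z) = 0


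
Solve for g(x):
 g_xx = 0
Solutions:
 g(x) = C1 + C2*x


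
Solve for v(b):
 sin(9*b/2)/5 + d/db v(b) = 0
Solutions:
 v(b) = C1 + 2*cos(9*b/2)/45


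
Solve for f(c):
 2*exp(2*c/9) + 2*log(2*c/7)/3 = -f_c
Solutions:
 f(c) = C1 - 2*c*log(c)/3 + 2*c*(-log(2) + 1 + log(7))/3 - 9*exp(2*c/9)


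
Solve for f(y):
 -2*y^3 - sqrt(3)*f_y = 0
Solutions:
 f(y) = C1 - sqrt(3)*y^4/6


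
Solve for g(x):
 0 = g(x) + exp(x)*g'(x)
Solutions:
 g(x) = C1*exp(exp(-x))


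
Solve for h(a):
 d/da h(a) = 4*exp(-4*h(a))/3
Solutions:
 h(a) = log(-I*(C1 + 16*a/3)^(1/4))
 h(a) = log(I*(C1 + 16*a/3)^(1/4))
 h(a) = log(-(C1 + 16*a/3)^(1/4))
 h(a) = log(C1 + 16*a/3)/4


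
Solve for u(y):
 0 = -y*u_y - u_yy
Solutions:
 u(y) = C1 + C2*erf(sqrt(2)*y/2)


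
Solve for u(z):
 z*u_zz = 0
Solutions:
 u(z) = C1 + C2*z


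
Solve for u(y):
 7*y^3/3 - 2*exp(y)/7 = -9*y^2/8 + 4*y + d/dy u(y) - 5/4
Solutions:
 u(y) = C1 + 7*y^4/12 + 3*y^3/8 - 2*y^2 + 5*y/4 - 2*exp(y)/7


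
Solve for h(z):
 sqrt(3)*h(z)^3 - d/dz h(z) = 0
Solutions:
 h(z) = -sqrt(2)*sqrt(-1/(C1 + sqrt(3)*z))/2
 h(z) = sqrt(2)*sqrt(-1/(C1 + sqrt(3)*z))/2


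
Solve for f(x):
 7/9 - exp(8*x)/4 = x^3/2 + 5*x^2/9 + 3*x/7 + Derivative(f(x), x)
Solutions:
 f(x) = C1 - x^4/8 - 5*x^3/27 - 3*x^2/14 + 7*x/9 - exp(8*x)/32


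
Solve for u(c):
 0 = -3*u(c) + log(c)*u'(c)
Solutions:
 u(c) = C1*exp(3*li(c))


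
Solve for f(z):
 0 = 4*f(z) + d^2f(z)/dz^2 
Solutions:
 f(z) = C1*sin(2*z) + C2*cos(2*z)


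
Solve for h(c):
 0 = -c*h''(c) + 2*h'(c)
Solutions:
 h(c) = C1 + C2*c^3


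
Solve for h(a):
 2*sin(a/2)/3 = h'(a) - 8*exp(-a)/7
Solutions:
 h(a) = C1 - 4*cos(a/2)/3 - 8*exp(-a)/7


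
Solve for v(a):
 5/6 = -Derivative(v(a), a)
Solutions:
 v(a) = C1 - 5*a/6


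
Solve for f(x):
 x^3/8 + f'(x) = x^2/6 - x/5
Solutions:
 f(x) = C1 - x^4/32 + x^3/18 - x^2/10


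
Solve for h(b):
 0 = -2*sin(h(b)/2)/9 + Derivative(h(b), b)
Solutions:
 -2*b/9 + log(cos(h(b)/2) - 1) - log(cos(h(b)/2) + 1) = C1


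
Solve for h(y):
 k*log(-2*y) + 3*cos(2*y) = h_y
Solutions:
 h(y) = C1 + k*y*(log(-y) - 1) + k*y*log(2) + 3*sin(2*y)/2


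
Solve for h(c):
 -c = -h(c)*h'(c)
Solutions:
 h(c) = -sqrt(C1 + c^2)
 h(c) = sqrt(C1 + c^2)


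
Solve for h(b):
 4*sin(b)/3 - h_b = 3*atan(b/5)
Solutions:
 h(b) = C1 - 3*b*atan(b/5) + 15*log(b^2 + 25)/2 - 4*cos(b)/3


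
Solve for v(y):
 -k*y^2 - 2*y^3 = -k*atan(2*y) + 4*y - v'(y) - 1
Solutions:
 v(y) = C1 + k*y^3/3 - k*(y*atan(2*y) - log(4*y^2 + 1)/4) + y^4/2 + 2*y^2 - y


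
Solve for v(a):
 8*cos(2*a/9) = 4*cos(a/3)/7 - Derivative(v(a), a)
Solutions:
 v(a) = C1 - 36*sin(2*a/9) + 12*sin(a/3)/7


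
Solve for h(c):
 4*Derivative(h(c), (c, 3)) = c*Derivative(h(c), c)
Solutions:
 h(c) = C1 + Integral(C2*airyai(2^(1/3)*c/2) + C3*airybi(2^(1/3)*c/2), c)


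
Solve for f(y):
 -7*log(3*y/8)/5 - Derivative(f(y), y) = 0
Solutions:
 f(y) = C1 - 7*y*log(y)/5 - 7*y*log(3)/5 + 7*y/5 + 21*y*log(2)/5


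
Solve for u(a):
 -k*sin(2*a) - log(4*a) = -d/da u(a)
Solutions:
 u(a) = C1 + a*log(a) - a + 2*a*log(2) - k*cos(2*a)/2


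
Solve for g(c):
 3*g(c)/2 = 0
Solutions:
 g(c) = 0


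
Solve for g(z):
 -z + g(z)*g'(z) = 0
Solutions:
 g(z) = -sqrt(C1 + z^2)
 g(z) = sqrt(C1 + z^2)


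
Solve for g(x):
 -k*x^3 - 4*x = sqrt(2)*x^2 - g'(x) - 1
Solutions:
 g(x) = C1 + k*x^4/4 + sqrt(2)*x^3/3 + 2*x^2 - x


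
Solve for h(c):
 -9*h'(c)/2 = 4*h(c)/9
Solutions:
 h(c) = C1*exp(-8*c/81)


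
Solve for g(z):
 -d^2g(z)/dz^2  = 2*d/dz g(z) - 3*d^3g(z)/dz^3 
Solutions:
 g(z) = C1 + C2*exp(-2*z/3) + C3*exp(z)


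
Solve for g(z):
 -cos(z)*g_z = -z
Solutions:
 g(z) = C1 + Integral(z/cos(z), z)


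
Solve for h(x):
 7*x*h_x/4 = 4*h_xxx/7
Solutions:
 h(x) = C1 + Integral(C2*airyai(14^(2/3)*x/4) + C3*airybi(14^(2/3)*x/4), x)


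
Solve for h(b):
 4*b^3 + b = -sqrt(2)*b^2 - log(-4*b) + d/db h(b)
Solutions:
 h(b) = C1 + b^4 + sqrt(2)*b^3/3 + b^2/2 + b*log(-b) + b*(-1 + 2*log(2))


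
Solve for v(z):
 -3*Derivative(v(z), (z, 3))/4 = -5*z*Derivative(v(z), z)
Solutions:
 v(z) = C1 + Integral(C2*airyai(20^(1/3)*3^(2/3)*z/3) + C3*airybi(20^(1/3)*3^(2/3)*z/3), z)


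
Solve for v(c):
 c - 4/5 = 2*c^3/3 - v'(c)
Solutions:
 v(c) = C1 + c^4/6 - c^2/2 + 4*c/5


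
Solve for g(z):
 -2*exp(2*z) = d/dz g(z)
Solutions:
 g(z) = C1 - exp(2*z)


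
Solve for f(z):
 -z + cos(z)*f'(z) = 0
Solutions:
 f(z) = C1 + Integral(z/cos(z), z)


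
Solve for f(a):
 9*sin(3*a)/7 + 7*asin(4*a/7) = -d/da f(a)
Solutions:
 f(a) = C1 - 7*a*asin(4*a/7) - 7*sqrt(49 - 16*a^2)/4 + 3*cos(3*a)/7


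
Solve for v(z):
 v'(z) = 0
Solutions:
 v(z) = C1


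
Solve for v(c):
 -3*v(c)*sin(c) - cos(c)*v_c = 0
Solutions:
 v(c) = C1*cos(c)^3


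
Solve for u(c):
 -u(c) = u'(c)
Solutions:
 u(c) = C1*exp(-c)


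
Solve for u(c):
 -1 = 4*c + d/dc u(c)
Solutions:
 u(c) = C1 - 2*c^2 - c


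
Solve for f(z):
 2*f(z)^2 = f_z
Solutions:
 f(z) = -1/(C1 + 2*z)


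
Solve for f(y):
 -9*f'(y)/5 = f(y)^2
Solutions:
 f(y) = 9/(C1 + 5*y)


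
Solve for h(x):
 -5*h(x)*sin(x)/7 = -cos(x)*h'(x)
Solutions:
 h(x) = C1/cos(x)^(5/7)


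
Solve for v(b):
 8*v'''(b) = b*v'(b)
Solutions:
 v(b) = C1 + Integral(C2*airyai(b/2) + C3*airybi(b/2), b)


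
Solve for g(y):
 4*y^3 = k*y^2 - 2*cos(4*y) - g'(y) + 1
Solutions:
 g(y) = C1 + k*y^3/3 - y^4 + y - sin(4*y)/2


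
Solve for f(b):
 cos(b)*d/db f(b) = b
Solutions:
 f(b) = C1 + Integral(b/cos(b), b)


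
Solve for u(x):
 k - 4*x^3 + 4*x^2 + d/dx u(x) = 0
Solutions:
 u(x) = C1 - k*x + x^4 - 4*x^3/3


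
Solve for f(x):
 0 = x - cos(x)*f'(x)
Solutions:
 f(x) = C1 + Integral(x/cos(x), x)


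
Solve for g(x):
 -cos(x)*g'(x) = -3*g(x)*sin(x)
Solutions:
 g(x) = C1/cos(x)^3


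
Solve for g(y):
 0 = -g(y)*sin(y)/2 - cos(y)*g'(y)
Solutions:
 g(y) = C1*sqrt(cos(y))


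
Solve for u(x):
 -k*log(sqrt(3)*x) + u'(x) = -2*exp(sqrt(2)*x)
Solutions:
 u(x) = C1 + k*x*log(x) + k*x*(-1 + log(3)/2) - sqrt(2)*exp(sqrt(2)*x)


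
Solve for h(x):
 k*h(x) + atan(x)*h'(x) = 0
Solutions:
 h(x) = C1*exp(-k*Integral(1/atan(x), x))


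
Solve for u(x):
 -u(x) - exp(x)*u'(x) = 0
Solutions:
 u(x) = C1*exp(exp(-x))


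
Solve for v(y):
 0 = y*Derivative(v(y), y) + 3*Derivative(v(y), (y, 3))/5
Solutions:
 v(y) = C1 + Integral(C2*airyai(-3^(2/3)*5^(1/3)*y/3) + C3*airybi(-3^(2/3)*5^(1/3)*y/3), y)


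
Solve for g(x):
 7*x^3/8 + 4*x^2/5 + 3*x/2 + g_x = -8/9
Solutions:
 g(x) = C1 - 7*x^4/32 - 4*x^3/15 - 3*x^2/4 - 8*x/9


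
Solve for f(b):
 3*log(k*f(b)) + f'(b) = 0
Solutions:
 li(k*f(b))/k = C1 - 3*b


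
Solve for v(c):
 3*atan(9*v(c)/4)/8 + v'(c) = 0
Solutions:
 Integral(1/atan(9*_y/4), (_y, v(c))) = C1 - 3*c/8


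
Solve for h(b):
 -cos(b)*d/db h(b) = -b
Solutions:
 h(b) = C1 + Integral(b/cos(b), b)


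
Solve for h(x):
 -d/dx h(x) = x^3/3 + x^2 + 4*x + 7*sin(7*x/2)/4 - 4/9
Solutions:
 h(x) = C1 - x^4/12 - x^3/3 - 2*x^2 + 4*x/9 + cos(7*x/2)/2


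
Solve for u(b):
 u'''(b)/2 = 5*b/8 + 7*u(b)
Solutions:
 u(b) = C3*exp(14^(1/3)*b) - 5*b/56 + (C1*sin(14^(1/3)*sqrt(3)*b/2) + C2*cos(14^(1/3)*sqrt(3)*b/2))*exp(-14^(1/3)*b/2)


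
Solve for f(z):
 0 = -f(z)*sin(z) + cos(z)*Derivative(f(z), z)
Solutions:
 f(z) = C1/cos(z)


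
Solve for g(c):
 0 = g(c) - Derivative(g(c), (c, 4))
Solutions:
 g(c) = C1*exp(-c) + C2*exp(c) + C3*sin(c) + C4*cos(c)


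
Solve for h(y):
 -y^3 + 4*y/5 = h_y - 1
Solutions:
 h(y) = C1 - y^4/4 + 2*y^2/5 + y


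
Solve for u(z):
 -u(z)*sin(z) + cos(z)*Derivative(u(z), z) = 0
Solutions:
 u(z) = C1/cos(z)


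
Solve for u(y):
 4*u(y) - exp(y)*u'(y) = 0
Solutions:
 u(y) = C1*exp(-4*exp(-y))


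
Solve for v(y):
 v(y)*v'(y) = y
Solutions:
 v(y) = -sqrt(C1 + y^2)
 v(y) = sqrt(C1 + y^2)


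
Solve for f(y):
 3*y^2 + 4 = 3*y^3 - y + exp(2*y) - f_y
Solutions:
 f(y) = C1 + 3*y^4/4 - y^3 - y^2/2 - 4*y + exp(2*y)/2


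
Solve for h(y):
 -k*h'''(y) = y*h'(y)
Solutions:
 h(y) = C1 + Integral(C2*airyai(y*(-1/k)^(1/3)) + C3*airybi(y*(-1/k)^(1/3)), y)


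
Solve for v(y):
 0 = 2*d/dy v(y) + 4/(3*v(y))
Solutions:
 v(y) = -sqrt(C1 - 12*y)/3
 v(y) = sqrt(C1 - 12*y)/3


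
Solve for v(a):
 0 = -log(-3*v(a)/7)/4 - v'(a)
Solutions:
 4*Integral(1/(log(-_y) - log(7) + log(3)), (_y, v(a))) = C1 - a


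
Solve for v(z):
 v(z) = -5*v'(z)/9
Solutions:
 v(z) = C1*exp(-9*z/5)


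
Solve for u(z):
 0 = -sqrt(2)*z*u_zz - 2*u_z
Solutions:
 u(z) = C1 + C2*z^(1 - sqrt(2))


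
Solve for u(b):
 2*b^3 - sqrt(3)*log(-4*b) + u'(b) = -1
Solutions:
 u(b) = C1 - b^4/2 + sqrt(3)*b*log(-b) + b*(-sqrt(3) - 1 + 2*sqrt(3)*log(2))


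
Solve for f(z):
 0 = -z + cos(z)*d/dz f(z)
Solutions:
 f(z) = C1 + Integral(z/cos(z), z)


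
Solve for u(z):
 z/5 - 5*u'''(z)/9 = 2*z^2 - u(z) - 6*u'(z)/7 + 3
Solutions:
 u(z) = C1*exp(-z*(12*7350^(1/3)/(sqrt(49945) + 245)^(1/3) + 140^(1/3)*3^(2/3)*(sqrt(49945) + 245)^(1/3))/140)*sin(3*3^(1/6)*z*(-140^(1/3)*(sqrt(49945) + 245)^(1/3) + 4*2450^(1/3)*3^(2/3)/(sqrt(49945) + 245)^(1/3))/140) + C2*exp(-z*(12*7350^(1/3)/(sqrt(49945) + 245)^(1/3) + 140^(1/3)*3^(2/3)*(sqrt(49945) + 245)^(1/3))/140)*cos(3*3^(1/6)*z*(-140^(1/3)*(sqrt(49945) + 245)^(1/3) + 4*2450^(1/3)*3^(2/3)/(sqrt(49945) + 245)^(1/3))/140) + C3*exp(z*(12*7350^(1/3)/(sqrt(49945) + 245)^(1/3) + 140^(1/3)*3^(2/3)*(sqrt(49945) + 245)^(1/3))/70) + 2*z^2 - 127*z/35 + 1497/245


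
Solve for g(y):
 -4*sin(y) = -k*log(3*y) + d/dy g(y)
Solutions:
 g(y) = C1 + k*y*(log(y) - 1) + k*y*log(3) + 4*cos(y)


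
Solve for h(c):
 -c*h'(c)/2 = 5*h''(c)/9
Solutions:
 h(c) = C1 + C2*erf(3*sqrt(5)*c/10)


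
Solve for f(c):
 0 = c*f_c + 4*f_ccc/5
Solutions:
 f(c) = C1 + Integral(C2*airyai(-10^(1/3)*c/2) + C3*airybi(-10^(1/3)*c/2), c)


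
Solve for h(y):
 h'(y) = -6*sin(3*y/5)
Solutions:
 h(y) = C1 + 10*cos(3*y/5)


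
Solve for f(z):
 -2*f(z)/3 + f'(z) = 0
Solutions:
 f(z) = C1*exp(2*z/3)


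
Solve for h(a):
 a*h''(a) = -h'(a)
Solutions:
 h(a) = C1 + C2*log(a)


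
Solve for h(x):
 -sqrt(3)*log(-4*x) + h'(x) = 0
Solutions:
 h(x) = C1 + sqrt(3)*x*log(-x) + sqrt(3)*x*(-1 + 2*log(2))


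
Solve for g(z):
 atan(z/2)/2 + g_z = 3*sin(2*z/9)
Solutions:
 g(z) = C1 - z*atan(z/2)/2 + log(z^2 + 4)/2 - 27*cos(2*z/9)/2


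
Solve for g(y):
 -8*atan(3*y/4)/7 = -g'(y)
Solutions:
 g(y) = C1 + 8*y*atan(3*y/4)/7 - 16*log(9*y^2 + 16)/21


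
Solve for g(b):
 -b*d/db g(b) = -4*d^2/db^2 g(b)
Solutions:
 g(b) = C1 + C2*erfi(sqrt(2)*b/4)


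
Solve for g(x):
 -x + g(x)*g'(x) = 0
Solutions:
 g(x) = -sqrt(C1 + x^2)
 g(x) = sqrt(C1 + x^2)


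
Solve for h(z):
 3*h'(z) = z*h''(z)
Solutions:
 h(z) = C1 + C2*z^4


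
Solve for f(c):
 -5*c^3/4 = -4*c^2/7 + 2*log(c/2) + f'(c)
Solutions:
 f(c) = C1 - 5*c^4/16 + 4*c^3/21 - 2*c*log(c) + 2*c*log(2) + 2*c


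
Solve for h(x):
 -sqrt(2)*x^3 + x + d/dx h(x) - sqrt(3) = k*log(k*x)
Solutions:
 h(x) = C1 + k*x*log(k*x) + sqrt(2)*x^4/4 - x^2/2 + x*(-k + sqrt(3))


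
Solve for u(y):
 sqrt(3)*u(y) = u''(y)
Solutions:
 u(y) = C1*exp(-3^(1/4)*y) + C2*exp(3^(1/4)*y)


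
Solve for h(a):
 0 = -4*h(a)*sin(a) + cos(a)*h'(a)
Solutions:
 h(a) = C1/cos(a)^4


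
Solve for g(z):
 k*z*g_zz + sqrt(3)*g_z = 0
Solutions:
 g(z) = C1 + z^(((re(k) - sqrt(3))*re(k) + im(k)^2)/(re(k)^2 + im(k)^2))*(C2*sin(sqrt(3)*log(z)*Abs(im(k))/(re(k)^2 + im(k)^2)) + C3*cos(sqrt(3)*log(z)*im(k)/(re(k)^2 + im(k)^2)))


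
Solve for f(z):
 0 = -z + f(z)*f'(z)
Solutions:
 f(z) = -sqrt(C1 + z^2)
 f(z) = sqrt(C1 + z^2)


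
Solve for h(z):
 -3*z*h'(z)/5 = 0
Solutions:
 h(z) = C1


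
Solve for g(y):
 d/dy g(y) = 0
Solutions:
 g(y) = C1


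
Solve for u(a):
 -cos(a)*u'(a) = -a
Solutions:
 u(a) = C1 + Integral(a/cos(a), a)


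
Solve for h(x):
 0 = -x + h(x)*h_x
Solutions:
 h(x) = -sqrt(C1 + x^2)
 h(x) = sqrt(C1 + x^2)


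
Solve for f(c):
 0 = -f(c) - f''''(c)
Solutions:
 f(c) = (C1*sin(sqrt(2)*c/2) + C2*cos(sqrt(2)*c/2))*exp(-sqrt(2)*c/2) + (C3*sin(sqrt(2)*c/2) + C4*cos(sqrt(2)*c/2))*exp(sqrt(2)*c/2)


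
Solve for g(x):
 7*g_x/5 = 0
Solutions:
 g(x) = C1


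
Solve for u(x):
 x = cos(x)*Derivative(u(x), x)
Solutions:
 u(x) = C1 + Integral(x/cos(x), x)


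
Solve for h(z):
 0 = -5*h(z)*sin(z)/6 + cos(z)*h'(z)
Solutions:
 h(z) = C1/cos(z)^(5/6)


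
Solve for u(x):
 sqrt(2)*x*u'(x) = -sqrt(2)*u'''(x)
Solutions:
 u(x) = C1 + Integral(C2*airyai(-x) + C3*airybi(-x), x)


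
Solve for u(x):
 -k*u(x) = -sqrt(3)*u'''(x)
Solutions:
 u(x) = C1*exp(3^(5/6)*k^(1/3)*x/3) + C2*exp(k^(1/3)*x*(-3^(5/6) + 3*3^(1/3)*I)/6) + C3*exp(-k^(1/3)*x*(3^(5/6) + 3*3^(1/3)*I)/6)


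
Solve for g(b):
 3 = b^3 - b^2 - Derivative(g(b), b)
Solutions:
 g(b) = C1 + b^4/4 - b^3/3 - 3*b


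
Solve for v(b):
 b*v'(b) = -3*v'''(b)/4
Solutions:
 v(b) = C1 + Integral(C2*airyai(-6^(2/3)*b/3) + C3*airybi(-6^(2/3)*b/3), b)


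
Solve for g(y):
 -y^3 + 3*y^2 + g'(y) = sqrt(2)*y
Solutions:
 g(y) = C1 + y^4/4 - y^3 + sqrt(2)*y^2/2


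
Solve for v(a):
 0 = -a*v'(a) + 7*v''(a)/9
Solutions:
 v(a) = C1 + C2*erfi(3*sqrt(14)*a/14)


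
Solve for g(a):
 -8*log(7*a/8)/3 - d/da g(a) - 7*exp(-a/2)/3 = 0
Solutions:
 g(a) = C1 - 8*a*log(a)/3 + a*(-8*log(7)/3 + 8/3 + 8*log(2)) + 14*exp(-a/2)/3


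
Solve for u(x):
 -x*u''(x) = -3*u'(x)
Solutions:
 u(x) = C1 + C2*x^4


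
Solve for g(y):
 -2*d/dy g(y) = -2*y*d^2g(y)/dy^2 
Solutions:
 g(y) = C1 + C2*y^2


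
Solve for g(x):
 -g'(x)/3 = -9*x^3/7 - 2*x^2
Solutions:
 g(x) = C1 + 27*x^4/28 + 2*x^3


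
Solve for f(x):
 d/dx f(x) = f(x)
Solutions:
 f(x) = C1*exp(x)


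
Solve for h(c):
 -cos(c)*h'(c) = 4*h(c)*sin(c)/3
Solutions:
 h(c) = C1*cos(c)^(4/3)


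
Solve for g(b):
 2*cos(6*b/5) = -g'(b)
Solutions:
 g(b) = C1 - 5*sin(6*b/5)/3


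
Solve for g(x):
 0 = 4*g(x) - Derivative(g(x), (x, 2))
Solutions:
 g(x) = C1*exp(-2*x) + C2*exp(2*x)


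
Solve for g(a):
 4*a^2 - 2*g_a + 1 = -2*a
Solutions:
 g(a) = C1 + 2*a^3/3 + a^2/2 + a/2


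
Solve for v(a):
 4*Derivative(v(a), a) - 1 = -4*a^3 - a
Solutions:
 v(a) = C1 - a^4/4 - a^2/8 + a/4


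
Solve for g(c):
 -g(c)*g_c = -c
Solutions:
 g(c) = -sqrt(C1 + c^2)
 g(c) = sqrt(C1 + c^2)


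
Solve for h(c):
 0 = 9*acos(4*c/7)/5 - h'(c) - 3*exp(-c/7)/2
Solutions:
 h(c) = C1 + 9*c*acos(4*c/7)/5 - 9*sqrt(49 - 16*c^2)/20 + 21*exp(-c/7)/2


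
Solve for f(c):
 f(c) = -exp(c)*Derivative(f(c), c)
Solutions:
 f(c) = C1*exp(exp(-c))


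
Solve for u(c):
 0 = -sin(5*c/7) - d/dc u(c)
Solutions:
 u(c) = C1 + 7*cos(5*c/7)/5


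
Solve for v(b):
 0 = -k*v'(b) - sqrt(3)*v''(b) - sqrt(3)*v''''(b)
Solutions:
 v(b) = C1 + C2*exp(2^(1/3)*b*(2^(1/3)*sqrt(3)*(3*k + sqrt(9*k^2 + 4))^(1/3)/12 - 2^(1/3)*I*(3*k + sqrt(9*k^2 + 4))^(1/3)/4 + 2/((-sqrt(3) + 3*I)*(3*k + sqrt(9*k^2 + 4))^(1/3)))) + C3*exp(2^(1/3)*b*(2^(1/3)*sqrt(3)*(3*k + sqrt(9*k^2 + 4))^(1/3)/12 + 2^(1/3)*I*(3*k + sqrt(9*k^2 + 4))^(1/3)/4 - 2/((sqrt(3) + 3*I)*(3*k + sqrt(9*k^2 + 4))^(1/3)))) + C4*exp(2^(1/3)*sqrt(3)*b*(-2^(1/3)*(3*k + sqrt(9*k^2 + 4))^(1/3) + 2/(3*k + sqrt(9*k^2 + 4))^(1/3))/6)


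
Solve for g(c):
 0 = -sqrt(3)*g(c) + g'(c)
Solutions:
 g(c) = C1*exp(sqrt(3)*c)


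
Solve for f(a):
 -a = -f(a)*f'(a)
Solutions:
 f(a) = -sqrt(C1 + a^2)
 f(a) = sqrt(C1 + a^2)


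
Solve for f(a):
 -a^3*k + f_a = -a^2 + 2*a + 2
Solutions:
 f(a) = C1 + a^4*k/4 - a^3/3 + a^2 + 2*a


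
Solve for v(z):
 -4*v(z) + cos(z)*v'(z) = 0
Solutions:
 v(z) = C1*(sin(z)^2 + 2*sin(z) + 1)/(sin(z)^2 - 2*sin(z) + 1)


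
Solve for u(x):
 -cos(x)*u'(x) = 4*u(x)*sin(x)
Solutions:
 u(x) = C1*cos(x)^4


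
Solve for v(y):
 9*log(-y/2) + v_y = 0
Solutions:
 v(y) = C1 - 9*y*log(-y) + 9*y*(log(2) + 1)


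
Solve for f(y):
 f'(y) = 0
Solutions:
 f(y) = C1


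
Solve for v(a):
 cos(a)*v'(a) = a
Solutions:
 v(a) = C1 + Integral(a/cos(a), a)


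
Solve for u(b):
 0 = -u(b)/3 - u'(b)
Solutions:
 u(b) = C1*exp(-b/3)


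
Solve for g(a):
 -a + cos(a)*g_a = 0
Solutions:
 g(a) = C1 + Integral(a/cos(a), a)


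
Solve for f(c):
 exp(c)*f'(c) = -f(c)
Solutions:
 f(c) = C1*exp(exp(-c))


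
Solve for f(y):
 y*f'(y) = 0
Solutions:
 f(y) = C1


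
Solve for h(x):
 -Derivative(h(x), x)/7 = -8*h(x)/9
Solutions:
 h(x) = C1*exp(56*x/9)


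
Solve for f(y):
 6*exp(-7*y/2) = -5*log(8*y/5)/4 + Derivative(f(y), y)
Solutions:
 f(y) = C1 + 5*y*log(y)/4 + 5*y*(-log(5) - 1 + 3*log(2))/4 - 12*exp(-7*y/2)/7


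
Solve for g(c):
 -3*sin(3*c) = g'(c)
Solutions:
 g(c) = C1 + cos(3*c)


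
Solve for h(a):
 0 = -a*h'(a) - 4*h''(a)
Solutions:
 h(a) = C1 + C2*erf(sqrt(2)*a/4)


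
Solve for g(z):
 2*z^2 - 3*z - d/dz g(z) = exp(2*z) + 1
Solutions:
 g(z) = C1 + 2*z^3/3 - 3*z^2/2 - z - exp(2*z)/2


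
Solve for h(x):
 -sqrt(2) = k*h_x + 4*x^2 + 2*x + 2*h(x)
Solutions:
 h(x) = C1*exp(-2*x/k) - k^2 + 2*k*x + k/2 - 2*x^2 - x - sqrt(2)/2


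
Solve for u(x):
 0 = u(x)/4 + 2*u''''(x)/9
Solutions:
 u(x) = (C1*sin(2^(3/4)*sqrt(3)*x/4) + C2*cos(2^(3/4)*sqrt(3)*x/4))*exp(-2^(3/4)*sqrt(3)*x/4) + (C3*sin(2^(3/4)*sqrt(3)*x/4) + C4*cos(2^(3/4)*sqrt(3)*x/4))*exp(2^(3/4)*sqrt(3)*x/4)


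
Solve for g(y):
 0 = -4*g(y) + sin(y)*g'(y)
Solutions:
 g(y) = C1*(cos(y)^2 - 2*cos(y) + 1)/(cos(y)^2 + 2*cos(y) + 1)


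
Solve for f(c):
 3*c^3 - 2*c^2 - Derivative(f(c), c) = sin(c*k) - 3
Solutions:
 f(c) = C1 + 3*c^4/4 - 2*c^3/3 + 3*c + cos(c*k)/k


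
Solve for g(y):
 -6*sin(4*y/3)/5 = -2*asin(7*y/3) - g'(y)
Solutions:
 g(y) = C1 - 2*y*asin(7*y/3) - 2*sqrt(9 - 49*y^2)/7 - 9*cos(4*y/3)/10


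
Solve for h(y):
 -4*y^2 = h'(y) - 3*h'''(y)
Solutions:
 h(y) = C1 + C2*exp(-sqrt(3)*y/3) + C3*exp(sqrt(3)*y/3) - 4*y^3/3 - 24*y


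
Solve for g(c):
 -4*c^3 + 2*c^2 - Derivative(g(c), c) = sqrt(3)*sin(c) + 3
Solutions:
 g(c) = C1 - c^4 + 2*c^3/3 - 3*c + sqrt(3)*cos(c)


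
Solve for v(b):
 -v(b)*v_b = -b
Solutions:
 v(b) = -sqrt(C1 + b^2)
 v(b) = sqrt(C1 + b^2)


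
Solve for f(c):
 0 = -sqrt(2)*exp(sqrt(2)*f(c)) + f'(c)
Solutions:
 f(c) = sqrt(2)*(2*log(-1/(C1 + sqrt(2)*c)) - log(2))/4


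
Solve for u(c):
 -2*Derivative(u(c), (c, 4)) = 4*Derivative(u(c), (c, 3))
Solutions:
 u(c) = C1 + C2*c + C3*c^2 + C4*exp(-2*c)


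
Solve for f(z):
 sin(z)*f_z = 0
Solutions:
 f(z) = C1


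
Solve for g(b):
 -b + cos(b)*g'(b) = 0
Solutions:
 g(b) = C1 + Integral(b/cos(b), b)


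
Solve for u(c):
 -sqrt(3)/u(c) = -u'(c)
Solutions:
 u(c) = -sqrt(C1 + 2*sqrt(3)*c)
 u(c) = sqrt(C1 + 2*sqrt(3)*c)


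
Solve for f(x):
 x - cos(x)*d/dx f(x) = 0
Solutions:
 f(x) = C1 + Integral(x/cos(x), x)


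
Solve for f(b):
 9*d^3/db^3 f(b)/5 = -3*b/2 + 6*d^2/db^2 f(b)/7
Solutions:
 f(b) = C1 + C2*b + C3*exp(10*b/21) + 7*b^3/24 + 147*b^2/80


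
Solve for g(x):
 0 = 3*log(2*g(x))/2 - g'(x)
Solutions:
 -2*Integral(1/(log(_y) + log(2)), (_y, g(x)))/3 = C1 - x


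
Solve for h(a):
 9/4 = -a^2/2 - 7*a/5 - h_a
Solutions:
 h(a) = C1 - a^3/6 - 7*a^2/10 - 9*a/4


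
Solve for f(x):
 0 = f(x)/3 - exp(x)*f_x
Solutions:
 f(x) = C1*exp(-exp(-x)/3)


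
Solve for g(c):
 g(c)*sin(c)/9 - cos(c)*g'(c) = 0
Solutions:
 g(c) = C1/cos(c)^(1/9)


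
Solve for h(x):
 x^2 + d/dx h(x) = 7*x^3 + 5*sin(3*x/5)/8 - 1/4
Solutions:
 h(x) = C1 + 7*x^4/4 - x^3/3 - x/4 - 25*cos(3*x/5)/24


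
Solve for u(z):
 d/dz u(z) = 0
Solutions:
 u(z) = C1


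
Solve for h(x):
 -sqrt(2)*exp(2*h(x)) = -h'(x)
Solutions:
 h(x) = log(-sqrt(-1/(C1 + sqrt(2)*x))) - log(2)/2
 h(x) = log(-1/(C1 + sqrt(2)*x))/2 - log(2)/2


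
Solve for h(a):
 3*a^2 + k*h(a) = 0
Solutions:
 h(a) = -3*a^2/k


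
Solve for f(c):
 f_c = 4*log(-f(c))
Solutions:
 -li(-f(c)) = C1 + 4*c


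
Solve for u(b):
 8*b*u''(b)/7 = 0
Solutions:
 u(b) = C1 + C2*b


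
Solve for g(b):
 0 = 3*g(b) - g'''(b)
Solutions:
 g(b) = C3*exp(3^(1/3)*b) + (C1*sin(3^(5/6)*b/2) + C2*cos(3^(5/6)*b/2))*exp(-3^(1/3)*b/2)


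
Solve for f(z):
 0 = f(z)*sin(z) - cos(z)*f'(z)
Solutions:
 f(z) = C1/cos(z)


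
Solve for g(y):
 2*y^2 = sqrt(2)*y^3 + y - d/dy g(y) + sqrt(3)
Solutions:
 g(y) = C1 + sqrt(2)*y^4/4 - 2*y^3/3 + y^2/2 + sqrt(3)*y


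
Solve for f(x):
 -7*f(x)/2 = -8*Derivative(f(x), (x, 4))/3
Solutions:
 f(x) = C1*exp(-21^(1/4)*x/2) + C2*exp(21^(1/4)*x/2) + C3*sin(21^(1/4)*x/2) + C4*cos(21^(1/4)*x/2)


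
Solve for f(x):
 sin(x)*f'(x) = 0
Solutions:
 f(x) = C1


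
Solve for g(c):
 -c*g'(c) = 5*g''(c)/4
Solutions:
 g(c) = C1 + C2*erf(sqrt(10)*c/5)


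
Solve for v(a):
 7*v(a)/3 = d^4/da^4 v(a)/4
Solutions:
 v(a) = C1*exp(-sqrt(2)*3^(3/4)*7^(1/4)*a/3) + C2*exp(sqrt(2)*3^(3/4)*7^(1/4)*a/3) + C3*sin(sqrt(2)*3^(3/4)*7^(1/4)*a/3) + C4*cos(sqrt(2)*3^(3/4)*7^(1/4)*a/3)


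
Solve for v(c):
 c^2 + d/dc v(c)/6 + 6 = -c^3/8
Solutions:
 v(c) = C1 - 3*c^4/16 - 2*c^3 - 36*c


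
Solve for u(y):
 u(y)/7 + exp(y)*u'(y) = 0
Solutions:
 u(y) = C1*exp(exp(-y)/7)


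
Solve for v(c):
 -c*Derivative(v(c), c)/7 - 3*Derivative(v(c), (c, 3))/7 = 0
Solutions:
 v(c) = C1 + Integral(C2*airyai(-3^(2/3)*c/3) + C3*airybi(-3^(2/3)*c/3), c)


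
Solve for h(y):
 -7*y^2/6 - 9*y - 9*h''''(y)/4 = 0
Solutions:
 h(y) = C1 + C2*y + C3*y^2 + C4*y^3 - 7*y^6/4860 - y^5/30


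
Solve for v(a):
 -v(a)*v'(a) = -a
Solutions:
 v(a) = -sqrt(C1 + a^2)
 v(a) = sqrt(C1 + a^2)


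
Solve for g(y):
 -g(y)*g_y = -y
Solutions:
 g(y) = -sqrt(C1 + y^2)
 g(y) = sqrt(C1 + y^2)


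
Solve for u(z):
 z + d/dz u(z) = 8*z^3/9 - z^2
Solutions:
 u(z) = C1 + 2*z^4/9 - z^3/3 - z^2/2


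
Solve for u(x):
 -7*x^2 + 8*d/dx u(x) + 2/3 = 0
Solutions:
 u(x) = C1 + 7*x^3/24 - x/12


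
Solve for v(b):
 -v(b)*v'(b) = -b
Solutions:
 v(b) = -sqrt(C1 + b^2)
 v(b) = sqrt(C1 + b^2)


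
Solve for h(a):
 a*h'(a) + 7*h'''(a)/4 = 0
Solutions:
 h(a) = C1 + Integral(C2*airyai(-14^(2/3)*a/7) + C3*airybi(-14^(2/3)*a/7), a)


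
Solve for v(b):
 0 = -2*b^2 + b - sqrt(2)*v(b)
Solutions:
 v(b) = sqrt(2)*b*(1 - 2*b)/2


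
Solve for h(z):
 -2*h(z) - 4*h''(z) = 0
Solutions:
 h(z) = C1*sin(sqrt(2)*z/2) + C2*cos(sqrt(2)*z/2)


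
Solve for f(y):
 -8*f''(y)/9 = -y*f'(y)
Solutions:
 f(y) = C1 + C2*erfi(3*y/4)


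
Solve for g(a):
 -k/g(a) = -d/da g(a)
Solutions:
 g(a) = -sqrt(C1 + 2*a*k)
 g(a) = sqrt(C1 + 2*a*k)


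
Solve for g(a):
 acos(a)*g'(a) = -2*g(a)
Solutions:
 g(a) = C1*exp(-2*Integral(1/acos(a), a))


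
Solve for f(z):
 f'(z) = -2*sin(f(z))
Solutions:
 f(z) = -acos((-C1 - exp(4*z))/(C1 - exp(4*z))) + 2*pi
 f(z) = acos((-C1 - exp(4*z))/(C1 - exp(4*z)))


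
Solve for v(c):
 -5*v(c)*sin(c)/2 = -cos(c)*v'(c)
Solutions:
 v(c) = C1/cos(c)^(5/2)


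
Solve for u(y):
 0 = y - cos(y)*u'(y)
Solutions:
 u(y) = C1 + Integral(y/cos(y), y)


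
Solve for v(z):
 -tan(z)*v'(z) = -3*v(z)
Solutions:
 v(z) = C1*sin(z)^3


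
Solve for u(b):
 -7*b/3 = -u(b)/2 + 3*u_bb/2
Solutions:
 u(b) = C1*exp(-sqrt(3)*b/3) + C2*exp(sqrt(3)*b/3) + 14*b/3


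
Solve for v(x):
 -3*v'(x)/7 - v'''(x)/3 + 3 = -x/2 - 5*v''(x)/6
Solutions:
 v(x) = C1 + C2*exp(x*(35 - sqrt(217))/28) + C3*exp(x*(sqrt(217) + 35)/28) + 7*x^2/12 + 1001*x/108


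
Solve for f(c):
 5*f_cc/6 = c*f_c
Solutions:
 f(c) = C1 + C2*erfi(sqrt(15)*c/5)


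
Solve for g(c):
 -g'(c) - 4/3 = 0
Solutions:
 g(c) = C1 - 4*c/3


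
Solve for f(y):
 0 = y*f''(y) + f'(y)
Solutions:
 f(y) = C1 + C2*log(y)


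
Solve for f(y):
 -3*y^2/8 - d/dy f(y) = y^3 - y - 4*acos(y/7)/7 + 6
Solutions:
 f(y) = C1 - y^4/4 - y^3/8 + y^2/2 + 4*y*acos(y/7)/7 - 6*y - 4*sqrt(49 - y^2)/7


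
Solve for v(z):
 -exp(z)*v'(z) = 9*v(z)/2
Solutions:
 v(z) = C1*exp(9*exp(-z)/2)


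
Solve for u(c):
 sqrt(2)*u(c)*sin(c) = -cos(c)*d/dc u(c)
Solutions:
 u(c) = C1*cos(c)^(sqrt(2))


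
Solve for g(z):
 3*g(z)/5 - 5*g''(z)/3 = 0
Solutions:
 g(z) = C1*exp(-3*z/5) + C2*exp(3*z/5)


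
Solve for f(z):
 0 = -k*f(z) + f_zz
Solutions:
 f(z) = C1*exp(-sqrt(k)*z) + C2*exp(sqrt(k)*z)


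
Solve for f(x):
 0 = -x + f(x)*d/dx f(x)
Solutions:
 f(x) = -sqrt(C1 + x^2)
 f(x) = sqrt(C1 + x^2)


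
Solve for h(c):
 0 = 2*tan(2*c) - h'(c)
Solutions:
 h(c) = C1 - log(cos(2*c))


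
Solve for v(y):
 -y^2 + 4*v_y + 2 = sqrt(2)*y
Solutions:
 v(y) = C1 + y^3/12 + sqrt(2)*y^2/8 - y/2


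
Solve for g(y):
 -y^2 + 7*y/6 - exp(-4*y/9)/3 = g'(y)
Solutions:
 g(y) = C1 - y^3/3 + 7*y^2/12 + 3*exp(-4*y/9)/4
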